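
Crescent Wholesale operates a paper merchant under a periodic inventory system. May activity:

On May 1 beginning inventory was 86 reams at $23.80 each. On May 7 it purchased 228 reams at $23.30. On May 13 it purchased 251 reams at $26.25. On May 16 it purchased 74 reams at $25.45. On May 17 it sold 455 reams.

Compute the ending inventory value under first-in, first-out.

May 17, 455 sold [FIFO — oldest first]: 86 @ $23.80 + 228 @ $23.30 + 141 @ $26.25 = $11,060.45
Ending inventory: 110 @ $26.25 + 74 @ $25.45 = $4,770.80

Ending inventory = $4,770.80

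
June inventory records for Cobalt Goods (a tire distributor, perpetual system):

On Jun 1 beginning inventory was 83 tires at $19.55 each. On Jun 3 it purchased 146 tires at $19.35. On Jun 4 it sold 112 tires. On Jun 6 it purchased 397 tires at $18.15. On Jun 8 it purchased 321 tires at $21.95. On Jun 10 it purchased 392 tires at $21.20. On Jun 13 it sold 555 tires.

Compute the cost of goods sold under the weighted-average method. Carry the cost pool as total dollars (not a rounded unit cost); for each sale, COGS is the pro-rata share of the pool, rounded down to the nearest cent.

COGS = $13,408.44

After Jun 1: 83 on hand, pool $1,622.65 (≈ $19.5500 each)
After Jun 3: 229 on hand, pool $4,447.75 (≈ $19.4225 each)
Jun 4, sell 112: 112/229 × $4,447.75 → $2,175.31
After Jun 6: 514 on hand, pool $9,477.99 (≈ $18.4397 each)
After Jun 8: 835 on hand, pool $16,523.94 (≈ $19.7891 each)
After Jun 10: 1227 on hand, pool $24,834.34 (≈ $20.2399 each)
Jun 13, sell 555: 555/1227 × $24,834.34 → $11,233.13
Total COGS = $2,175.31 + $11,233.13 = $13,408.44
Ending inventory (cost pool remaining) = $13,601.21
Check: goods available $27,009.65 = COGS $13,408.44 + ending $13,601.21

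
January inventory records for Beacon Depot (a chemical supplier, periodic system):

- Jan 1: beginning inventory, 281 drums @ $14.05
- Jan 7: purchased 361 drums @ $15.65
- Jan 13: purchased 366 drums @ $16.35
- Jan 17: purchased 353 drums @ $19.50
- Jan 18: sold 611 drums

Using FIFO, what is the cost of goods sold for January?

Jan 18, 611 sold [FIFO — oldest first]: 281 @ $14.05 + 330 @ $15.65 = $9,112.55
Ending inventory: 31 @ $15.65 + 366 @ $16.35 + 353 @ $19.50 = $13,352.75

COGS = $9,112.55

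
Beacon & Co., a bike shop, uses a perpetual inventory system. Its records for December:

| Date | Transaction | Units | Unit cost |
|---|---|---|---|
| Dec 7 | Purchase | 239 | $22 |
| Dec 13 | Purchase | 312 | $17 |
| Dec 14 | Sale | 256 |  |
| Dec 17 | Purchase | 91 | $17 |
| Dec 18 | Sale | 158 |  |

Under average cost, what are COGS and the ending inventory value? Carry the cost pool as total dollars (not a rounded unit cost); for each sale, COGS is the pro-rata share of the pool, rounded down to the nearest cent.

COGS = $7,855.08; ending inventory = $4,253.92

After Dec 7: 239 on hand, pool $5,258.00 (≈ $22.0000 each)
After Dec 13: 551 on hand, pool $10,562.00 (≈ $19.1688 each)
Dec 14, sell 256: 256/551 × $10,562.00 → $4,907.20
After Dec 17: 386 on hand, pool $7,201.80 (≈ $18.6575 each)
Dec 18, sell 158: 158/386 × $7,201.80 → $2,947.88
Total COGS = $4,907.20 + $2,947.88 = $7,855.08
Ending inventory (cost pool remaining) = $4,253.92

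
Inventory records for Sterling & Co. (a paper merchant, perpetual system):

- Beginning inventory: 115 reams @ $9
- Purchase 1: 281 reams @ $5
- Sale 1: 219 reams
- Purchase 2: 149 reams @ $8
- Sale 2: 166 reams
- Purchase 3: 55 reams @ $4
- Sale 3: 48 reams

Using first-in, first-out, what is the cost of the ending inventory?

Sale 1 (219) [FIFO — oldest first]: 115 @ $9 + 104 @ $5 = $1,555
Sale 2 (166) [FIFO — oldest first]: 166 @ $5 = $830
Sale 3 (48) [FIFO — oldest first]: 11 @ $5 + 37 @ $8 = $351
Total COGS = $1,555 + $830 + $351 = $2,736
Ending inventory: 112 @ $8 + 55 @ $4 = $1,116
Check: goods available $3,852 = COGS $2,736 + ending $1,116

Ending inventory = $1,116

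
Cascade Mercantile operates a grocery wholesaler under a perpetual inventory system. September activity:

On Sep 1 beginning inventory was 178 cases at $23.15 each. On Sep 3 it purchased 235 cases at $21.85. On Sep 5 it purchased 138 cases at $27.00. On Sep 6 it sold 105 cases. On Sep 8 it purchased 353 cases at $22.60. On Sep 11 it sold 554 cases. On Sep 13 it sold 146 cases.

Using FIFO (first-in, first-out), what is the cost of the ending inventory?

Sep 6, 105 sold [FIFO — oldest first]: 105 @ $23.15 = $2,430.75
Sep 11, 554 sold [FIFO — oldest first]: 73 @ $23.15 + 235 @ $21.85 + 138 @ $27.00 + 108 @ $22.60 = $12,991.50
Sep 13, 146 sold [FIFO — oldest first]: 146 @ $22.60 = $3,299.60
Total COGS = $2,430.75 + $12,991.50 + $3,299.60 = $18,721.85
Ending inventory: 99 @ $22.60 = $2,237.40

Ending inventory = $2,237.40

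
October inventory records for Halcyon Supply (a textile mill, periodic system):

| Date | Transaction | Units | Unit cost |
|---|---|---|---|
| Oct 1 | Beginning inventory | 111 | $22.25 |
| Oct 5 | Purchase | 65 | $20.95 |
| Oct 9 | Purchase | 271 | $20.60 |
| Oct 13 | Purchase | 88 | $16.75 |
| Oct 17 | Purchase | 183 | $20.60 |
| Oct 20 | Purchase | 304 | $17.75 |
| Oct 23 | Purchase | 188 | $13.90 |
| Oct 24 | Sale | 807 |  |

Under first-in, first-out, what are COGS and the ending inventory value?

COGS = $16,237.65; ending inventory = $6,429.45

Oct 24, 807 sold [FIFO — oldest first]: 111 @ $22.25 + 65 @ $20.95 + 271 @ $20.60 + 88 @ $16.75 + 183 @ $20.60 + 89 @ $17.75 = $16,237.65
Ending inventory: 215 @ $17.75 + 188 @ $13.90 = $6,429.45
Check: goods available $22,667.10 = COGS $16,237.65 + ending $6,429.45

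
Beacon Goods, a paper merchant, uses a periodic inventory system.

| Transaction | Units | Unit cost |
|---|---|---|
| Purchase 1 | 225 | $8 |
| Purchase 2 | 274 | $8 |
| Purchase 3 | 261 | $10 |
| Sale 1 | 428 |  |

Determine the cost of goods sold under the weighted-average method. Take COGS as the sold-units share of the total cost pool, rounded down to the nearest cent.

Sale 1, sell 428: 428/760 × $6,602.00 → $3,717.96
Ending inventory (cost pool remaining) = $2,884.04

COGS = $3,717.96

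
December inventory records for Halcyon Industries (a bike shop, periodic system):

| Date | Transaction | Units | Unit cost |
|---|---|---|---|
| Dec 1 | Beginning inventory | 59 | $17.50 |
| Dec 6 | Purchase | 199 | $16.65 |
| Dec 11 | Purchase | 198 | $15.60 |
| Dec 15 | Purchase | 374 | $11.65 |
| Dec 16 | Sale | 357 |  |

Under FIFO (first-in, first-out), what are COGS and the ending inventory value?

COGS = $5,890.25; ending inventory = $5,901.50

Dec 16, 357 sold [FIFO — oldest first]: 59 @ $17.50 + 199 @ $16.65 + 99 @ $15.60 = $5,890.25
Ending inventory: 99 @ $15.60 + 374 @ $11.65 = $5,901.50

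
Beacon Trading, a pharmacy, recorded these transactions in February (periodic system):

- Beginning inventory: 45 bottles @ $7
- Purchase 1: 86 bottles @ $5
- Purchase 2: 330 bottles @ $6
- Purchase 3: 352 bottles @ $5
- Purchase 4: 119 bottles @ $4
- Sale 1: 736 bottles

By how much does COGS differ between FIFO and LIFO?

$274

FIFO COGS: 45 @ $7 + 86 @ $5 + 330 @ $6 + 275 @ $5 = $4,100
LIFO COGS: 119 @ $4 + 352 @ $5 + 265 @ $6 = $3,826
Difference = |$4,100 − $3,826| = $274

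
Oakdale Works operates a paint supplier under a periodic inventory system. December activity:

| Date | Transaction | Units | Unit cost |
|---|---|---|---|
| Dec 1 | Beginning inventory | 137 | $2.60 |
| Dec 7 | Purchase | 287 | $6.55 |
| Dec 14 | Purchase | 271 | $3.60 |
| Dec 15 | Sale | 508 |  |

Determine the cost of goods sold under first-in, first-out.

COGS = $2,538.45

Dec 15, 508 sold [FIFO — oldest first]: 137 @ $2.60 + 287 @ $6.55 + 84 @ $3.60 = $2,538.45
Ending inventory: 187 @ $3.60 = $673.20
Check: goods available $3,211.65 = COGS $2,538.45 + ending $673.20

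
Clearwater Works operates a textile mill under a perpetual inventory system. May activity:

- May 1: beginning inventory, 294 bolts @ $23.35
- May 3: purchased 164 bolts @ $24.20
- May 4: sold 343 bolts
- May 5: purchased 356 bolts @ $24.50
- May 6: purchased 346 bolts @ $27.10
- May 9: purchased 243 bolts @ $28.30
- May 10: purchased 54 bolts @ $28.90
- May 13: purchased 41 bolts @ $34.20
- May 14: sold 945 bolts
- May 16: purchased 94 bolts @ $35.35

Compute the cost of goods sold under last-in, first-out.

COGS = $33,759.25

May 4, 343 sold [LIFO — newest first]: 164 @ $24.20 + 179 @ $23.35 = $8,148.45
May 14, 945 sold [LIFO — newest first]: 41 @ $34.20 + 54 @ $28.90 + 243 @ $28.30 + 346 @ $27.10 + 261 @ $24.50 = $25,610.80
Total COGS = $8,148.45 + $25,610.80 = $33,759.25
Ending inventory: 115 @ $23.35 + 95 @ $24.50 + 94 @ $35.35 = $8,335.65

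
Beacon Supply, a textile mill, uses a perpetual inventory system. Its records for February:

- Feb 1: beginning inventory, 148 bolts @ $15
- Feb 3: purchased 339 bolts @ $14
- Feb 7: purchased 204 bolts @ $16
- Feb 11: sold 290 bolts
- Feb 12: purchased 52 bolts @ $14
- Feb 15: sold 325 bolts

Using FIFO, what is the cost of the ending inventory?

Ending inventory = $1,944

Feb 11, 290 sold [FIFO — oldest first]: 148 @ $15 + 142 @ $14 = $4,208
Feb 15, 325 sold [FIFO — oldest first]: 197 @ $14 + 128 @ $16 = $4,806
Total COGS = $4,208 + $4,806 = $9,014
Ending inventory: 76 @ $16 + 52 @ $14 = $1,944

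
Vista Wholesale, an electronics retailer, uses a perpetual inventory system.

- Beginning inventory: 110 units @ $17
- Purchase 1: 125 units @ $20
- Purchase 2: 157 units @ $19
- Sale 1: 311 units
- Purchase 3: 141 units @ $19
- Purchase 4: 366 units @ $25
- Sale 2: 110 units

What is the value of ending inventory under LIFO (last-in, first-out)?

Sale 1 (311) [LIFO — newest first]: 157 @ $19 + 125 @ $20 + 29 @ $17 = $5,976
Sale 2 (110) [LIFO — newest first]: 110 @ $25 = $2,750
Total COGS = $5,976 + $2,750 = $8,726
Ending inventory: 81 @ $17 + 141 @ $19 + 256 @ $25 = $10,456

Ending inventory = $10,456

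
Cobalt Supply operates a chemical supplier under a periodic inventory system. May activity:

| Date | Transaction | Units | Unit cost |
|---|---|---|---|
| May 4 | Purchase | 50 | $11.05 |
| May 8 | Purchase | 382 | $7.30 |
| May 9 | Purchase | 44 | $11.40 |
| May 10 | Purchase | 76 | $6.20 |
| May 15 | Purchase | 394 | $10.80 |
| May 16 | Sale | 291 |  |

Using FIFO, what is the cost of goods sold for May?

COGS = $2,311.80

May 16, 291 sold [FIFO — oldest first]: 50 @ $11.05 + 241 @ $7.30 = $2,311.80
Ending inventory: 141 @ $7.30 + 44 @ $11.40 + 76 @ $6.20 + 394 @ $10.80 = $6,257.30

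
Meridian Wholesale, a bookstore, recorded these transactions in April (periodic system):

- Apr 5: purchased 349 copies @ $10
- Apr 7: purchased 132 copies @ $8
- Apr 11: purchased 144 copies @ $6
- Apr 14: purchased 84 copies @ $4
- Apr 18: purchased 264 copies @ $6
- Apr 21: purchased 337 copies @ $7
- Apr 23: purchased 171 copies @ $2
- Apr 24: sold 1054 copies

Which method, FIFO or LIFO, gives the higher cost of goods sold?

FIFO

FIFO COGS: 349 @ $10 + 132 @ $8 + 144 @ $6 + 84 @ $4 + 264 @ $6 + 81 @ $7 = $7,897
LIFO COGS: 171 @ $2 + 337 @ $7 + 264 @ $6 + 84 @ $4 + 144 @ $6 + 54 @ $8 = $5,917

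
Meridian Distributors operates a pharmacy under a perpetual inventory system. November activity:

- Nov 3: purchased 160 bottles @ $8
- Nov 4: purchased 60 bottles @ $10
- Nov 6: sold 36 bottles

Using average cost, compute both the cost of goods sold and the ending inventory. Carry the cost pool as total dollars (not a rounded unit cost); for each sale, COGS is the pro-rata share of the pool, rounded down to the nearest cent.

COGS = $307.63; ending inventory = $1,572.37

After Nov 3: 160 on hand, pool $1,280.00 (≈ $8.0000 each)
After Nov 4: 220 on hand, pool $1,880.00 (≈ $8.5455 each)
Nov 6, sell 36: 36/220 × $1,880.00 → $307.63
Ending inventory (cost pool remaining) = $1,572.37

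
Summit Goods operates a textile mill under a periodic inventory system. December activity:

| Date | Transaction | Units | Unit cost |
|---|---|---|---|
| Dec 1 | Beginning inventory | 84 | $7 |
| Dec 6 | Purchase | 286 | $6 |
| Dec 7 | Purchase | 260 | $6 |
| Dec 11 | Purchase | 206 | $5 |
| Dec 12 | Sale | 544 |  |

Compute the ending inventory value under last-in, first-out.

Dec 12, 544 sold [LIFO — newest first]: 206 @ $5 + 260 @ $6 + 78 @ $6 = $3,058
Ending inventory: 84 @ $7 + 208 @ $6 = $1,836

Ending inventory = $1,836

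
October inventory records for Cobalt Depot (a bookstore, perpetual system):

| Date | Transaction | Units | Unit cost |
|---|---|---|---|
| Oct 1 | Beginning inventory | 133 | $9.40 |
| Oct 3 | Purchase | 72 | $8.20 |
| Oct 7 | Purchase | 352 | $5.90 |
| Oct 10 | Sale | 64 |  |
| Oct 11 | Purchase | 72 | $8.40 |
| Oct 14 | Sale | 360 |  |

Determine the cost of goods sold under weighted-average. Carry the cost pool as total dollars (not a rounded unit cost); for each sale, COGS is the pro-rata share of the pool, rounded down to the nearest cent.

COGS = $3,044.71

After Oct 1: 133 on hand, pool $1,250.20 (≈ $9.4000 each)
After Oct 3: 205 on hand, pool $1,840.60 (≈ $8.9785 each)
After Oct 7: 557 on hand, pool $3,917.40 (≈ $7.0330 each)
Oct 10, sell 64: 64/557 × $3,917.40 → $450.11
After Oct 11: 565 on hand, pool $4,072.09 (≈ $7.2072 each)
Oct 14, sell 360: 360/565 × $4,072.09 → $2,594.60
Total COGS = $450.11 + $2,594.60 = $3,044.71
Ending inventory (cost pool remaining) = $1,477.49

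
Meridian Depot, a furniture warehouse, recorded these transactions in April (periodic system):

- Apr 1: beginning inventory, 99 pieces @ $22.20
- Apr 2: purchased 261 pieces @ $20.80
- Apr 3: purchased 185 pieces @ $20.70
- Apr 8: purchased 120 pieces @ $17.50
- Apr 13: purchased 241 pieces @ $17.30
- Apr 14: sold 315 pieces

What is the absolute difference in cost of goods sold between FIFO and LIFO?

$1,226.30

FIFO COGS: 99 @ $22.20 + 216 @ $20.80 = $6,690.60
LIFO COGS: 241 @ $17.30 + 74 @ $17.50 = $5,464.30
Difference = |$6,690.60 − $5,464.30| = $1,226.30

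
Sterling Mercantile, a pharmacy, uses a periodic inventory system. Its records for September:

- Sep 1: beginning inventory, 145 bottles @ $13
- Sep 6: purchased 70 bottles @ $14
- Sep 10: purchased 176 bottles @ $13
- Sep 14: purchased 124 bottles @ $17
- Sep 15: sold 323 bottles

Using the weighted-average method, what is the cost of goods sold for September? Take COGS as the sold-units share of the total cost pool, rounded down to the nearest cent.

COGS = $4,553.98

Sep 15, sell 323: 323/515 × $7,261.00 → $4,553.98
Ending inventory (cost pool remaining) = $2,707.02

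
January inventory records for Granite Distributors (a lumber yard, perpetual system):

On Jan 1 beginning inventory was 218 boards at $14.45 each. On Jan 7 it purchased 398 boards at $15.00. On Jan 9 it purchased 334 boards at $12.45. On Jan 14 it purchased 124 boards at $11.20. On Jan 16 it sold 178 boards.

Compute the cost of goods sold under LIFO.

Jan 16, 178 sold [LIFO — newest first]: 124 @ $11.20 + 54 @ $12.45 = $2,061.10
Ending inventory: 218 @ $14.45 + 398 @ $15.00 + 280 @ $12.45 = $12,606.10

COGS = $2,061.10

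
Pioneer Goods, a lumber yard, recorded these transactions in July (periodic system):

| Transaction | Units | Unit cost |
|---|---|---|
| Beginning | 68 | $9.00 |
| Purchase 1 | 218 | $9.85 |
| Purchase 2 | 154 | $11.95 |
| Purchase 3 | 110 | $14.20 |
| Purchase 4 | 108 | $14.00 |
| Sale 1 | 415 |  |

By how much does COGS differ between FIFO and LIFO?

$1,037.00

FIFO COGS: 68 @ $9.00 + 218 @ $9.85 + 129 @ $11.95 = $4,300.85
LIFO COGS: 108 @ $14.00 + 110 @ $14.20 + 154 @ $11.95 + 43 @ $9.85 = $5,337.85
Difference = |$4,300.85 − $5,337.85| = $1,037.00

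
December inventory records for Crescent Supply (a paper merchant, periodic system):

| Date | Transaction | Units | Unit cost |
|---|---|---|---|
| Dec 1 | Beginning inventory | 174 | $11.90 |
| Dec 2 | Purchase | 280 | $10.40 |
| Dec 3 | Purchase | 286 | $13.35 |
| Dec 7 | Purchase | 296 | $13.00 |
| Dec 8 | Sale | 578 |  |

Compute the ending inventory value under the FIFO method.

Dec 8, 578 sold [FIFO — oldest first]: 174 @ $11.90 + 280 @ $10.40 + 124 @ $13.35 = $6,638.00
Ending inventory: 162 @ $13.35 + 296 @ $13.00 = $6,010.70
Check: goods available $12,648.70 = COGS $6,638.00 + ending $6,010.70

Ending inventory = $6,010.70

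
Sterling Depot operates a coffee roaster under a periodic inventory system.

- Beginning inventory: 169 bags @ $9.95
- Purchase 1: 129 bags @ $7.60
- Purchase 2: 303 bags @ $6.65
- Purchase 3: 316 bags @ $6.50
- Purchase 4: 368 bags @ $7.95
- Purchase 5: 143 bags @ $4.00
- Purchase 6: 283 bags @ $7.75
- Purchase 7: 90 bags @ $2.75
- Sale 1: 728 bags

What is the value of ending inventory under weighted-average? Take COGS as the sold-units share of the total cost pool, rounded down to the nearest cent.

Sale 1, sell 728: 728/1801 × $12,669.25 → $5,121.16
Ending inventory (cost pool remaining) = $7,548.09

Ending inventory = $7,548.09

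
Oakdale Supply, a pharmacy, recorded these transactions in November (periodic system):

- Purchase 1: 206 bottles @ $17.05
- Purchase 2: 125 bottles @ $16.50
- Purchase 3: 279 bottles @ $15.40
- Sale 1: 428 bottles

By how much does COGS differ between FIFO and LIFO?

FIFO COGS: 206 @ $17.05 + 125 @ $16.50 + 97 @ $15.40 = $7,068.60
LIFO COGS: 279 @ $15.40 + 125 @ $16.50 + 24 @ $17.05 = $6,768.30
Difference = |$7,068.60 − $6,768.30| = $300.30

$300.30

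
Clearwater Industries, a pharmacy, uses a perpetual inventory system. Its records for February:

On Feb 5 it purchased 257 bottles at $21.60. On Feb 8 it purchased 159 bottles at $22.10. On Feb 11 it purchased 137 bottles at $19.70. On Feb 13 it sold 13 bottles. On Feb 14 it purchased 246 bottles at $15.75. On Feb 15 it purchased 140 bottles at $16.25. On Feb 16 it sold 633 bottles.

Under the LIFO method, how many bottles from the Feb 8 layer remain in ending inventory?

36

Feb 13, 13 sold [LIFO — newest first]: 13 @ $19.70 = $256.10
Feb 16, 633 sold [LIFO — newest first]: 140 @ $16.25 + 246 @ $15.75 + 124 @ $19.70 + 123 @ $22.10 = $11,310.60
Total COGS = $256.10 + $11,310.60 = $11,566.70
Ending inventory: 257 @ $21.60 + 36 @ $22.10 = $6,346.80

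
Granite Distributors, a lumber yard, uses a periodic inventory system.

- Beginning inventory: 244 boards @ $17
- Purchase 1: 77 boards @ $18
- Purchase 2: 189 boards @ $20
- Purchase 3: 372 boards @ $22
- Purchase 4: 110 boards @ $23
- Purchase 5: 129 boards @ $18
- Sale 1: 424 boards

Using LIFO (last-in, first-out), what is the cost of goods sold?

COGS = $8,922

Sale 1 (424) [LIFO — newest first]: 129 @ $18 + 110 @ $23 + 185 @ $22 = $8,922
Ending inventory: 244 @ $17 + 77 @ $18 + 189 @ $20 + 187 @ $22 = $13,428
Check: goods available $22,350 = COGS $8,922 + ending $13,428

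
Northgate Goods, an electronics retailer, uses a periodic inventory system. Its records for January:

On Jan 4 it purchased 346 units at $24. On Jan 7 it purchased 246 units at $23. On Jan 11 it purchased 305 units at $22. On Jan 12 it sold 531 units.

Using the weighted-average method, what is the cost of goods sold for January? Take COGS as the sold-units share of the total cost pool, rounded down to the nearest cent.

COGS = $12,237.27

Jan 12, sell 531: 531/897 × $20,672.00 → $12,237.27
Ending inventory (cost pool remaining) = $8,434.73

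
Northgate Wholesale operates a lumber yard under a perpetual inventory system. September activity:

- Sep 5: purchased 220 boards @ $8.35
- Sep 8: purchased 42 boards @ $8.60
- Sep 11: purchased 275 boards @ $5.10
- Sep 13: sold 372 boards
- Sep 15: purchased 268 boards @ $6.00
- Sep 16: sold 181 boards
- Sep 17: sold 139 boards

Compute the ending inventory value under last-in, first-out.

Ending inventory = $943.55

Sep 13, 372 sold [LIFO — newest first]: 275 @ $5.10 + 42 @ $8.60 + 55 @ $8.35 = $2,222.95
Sep 16, 181 sold [LIFO — newest first]: 181 @ $6.00 = $1,086.00
Sep 17, 139 sold [LIFO — newest first]: 87 @ $6.00 + 52 @ $8.35 = $956.20
Total COGS = $2,222.95 + $1,086.00 + $956.20 = $4,265.15
Ending inventory: 113 @ $8.35 = $943.55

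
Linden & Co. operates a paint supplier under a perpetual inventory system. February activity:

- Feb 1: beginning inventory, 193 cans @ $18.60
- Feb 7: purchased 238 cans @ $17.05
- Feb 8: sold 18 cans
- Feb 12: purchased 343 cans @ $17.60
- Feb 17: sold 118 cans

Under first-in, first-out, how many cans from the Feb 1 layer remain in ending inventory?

Feb 8, 18 sold [FIFO — oldest first]: 18 @ $18.60 = $334.80
Feb 17, 118 sold [FIFO — oldest first]: 118 @ $18.60 = $2,194.80
Total COGS = $334.80 + $2,194.80 = $2,529.60
Ending inventory: 57 @ $18.60 + 238 @ $17.05 + 343 @ $17.60 = $11,154.90

57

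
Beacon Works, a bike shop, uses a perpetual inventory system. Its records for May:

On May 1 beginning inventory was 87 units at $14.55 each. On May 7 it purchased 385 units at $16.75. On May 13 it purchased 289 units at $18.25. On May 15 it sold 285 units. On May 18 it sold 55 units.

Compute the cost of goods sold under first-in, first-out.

COGS = $5,503.60

May 15, 285 sold [FIFO — oldest first]: 87 @ $14.55 + 198 @ $16.75 = $4,582.35
May 18, 55 sold [FIFO — oldest first]: 55 @ $16.75 = $921.25
Total COGS = $4,582.35 + $921.25 = $5,503.60
Ending inventory: 132 @ $16.75 + 289 @ $18.25 = $7,485.25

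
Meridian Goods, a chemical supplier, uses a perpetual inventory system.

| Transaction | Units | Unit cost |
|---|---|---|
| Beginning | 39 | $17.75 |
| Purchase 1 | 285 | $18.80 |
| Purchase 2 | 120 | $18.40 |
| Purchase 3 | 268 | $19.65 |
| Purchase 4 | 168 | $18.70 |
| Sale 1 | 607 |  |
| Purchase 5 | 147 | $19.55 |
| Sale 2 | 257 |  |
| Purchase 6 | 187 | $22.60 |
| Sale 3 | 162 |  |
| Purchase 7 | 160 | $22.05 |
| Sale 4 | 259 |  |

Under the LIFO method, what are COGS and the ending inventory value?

COGS = $25,661.85; ending inventory = $1,632.25

Sale 1 (607) [LIFO — newest first]: 168 @ $18.70 + 268 @ $19.65 + 120 @ $18.40 + 51 @ $18.80 = $11,574.60
Sale 2 (257) [LIFO — newest first]: 147 @ $19.55 + 110 @ $18.80 = $4,941.85
Sale 3 (162) [LIFO — newest first]: 162 @ $22.60 = $3,661.20
Sale 4 (259) [LIFO — newest first]: 160 @ $22.05 + 25 @ $22.60 + 74 @ $18.80 = $5,484.20
Total COGS = $11,574.60 + $4,941.85 + $3,661.20 + $5,484.20 = $25,661.85
Ending inventory: 39 @ $17.75 + 50 @ $18.80 = $1,632.25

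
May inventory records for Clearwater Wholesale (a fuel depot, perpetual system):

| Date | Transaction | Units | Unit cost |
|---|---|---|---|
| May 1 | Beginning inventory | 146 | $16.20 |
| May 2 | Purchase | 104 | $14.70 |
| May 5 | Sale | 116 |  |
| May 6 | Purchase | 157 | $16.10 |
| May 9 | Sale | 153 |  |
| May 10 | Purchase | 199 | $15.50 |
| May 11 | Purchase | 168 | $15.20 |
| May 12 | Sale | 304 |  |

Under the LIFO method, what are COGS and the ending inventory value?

May 5, 116 sold [LIFO — newest first]: 104 @ $14.70 + 12 @ $16.20 = $1,723.20
May 9, 153 sold [LIFO — newest first]: 153 @ $16.10 = $2,463.30
May 12, 304 sold [LIFO — newest first]: 168 @ $15.20 + 136 @ $15.50 = $4,661.60
Total COGS = $1,723.20 + $2,463.30 + $4,661.60 = $8,848.10
Ending inventory: 134 @ $16.20 + 4 @ $16.10 + 63 @ $15.50 = $3,211.70

COGS = $8,848.10; ending inventory = $3,211.70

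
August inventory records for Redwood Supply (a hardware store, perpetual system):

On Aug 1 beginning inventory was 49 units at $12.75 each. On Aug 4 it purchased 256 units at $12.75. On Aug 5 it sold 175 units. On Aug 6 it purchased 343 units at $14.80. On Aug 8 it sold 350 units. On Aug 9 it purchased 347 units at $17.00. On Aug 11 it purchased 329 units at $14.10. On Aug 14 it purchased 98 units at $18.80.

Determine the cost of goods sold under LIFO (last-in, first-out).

Aug 5, 175 sold [LIFO — newest first]: 175 @ $12.75 = $2,231.25
Aug 8, 350 sold [LIFO — newest first]: 343 @ $14.80 + 7 @ $12.75 = $5,165.65
Total COGS = $2,231.25 + $5,165.65 = $7,396.90
Ending inventory: 49 @ $12.75 + 74 @ $12.75 + 347 @ $17.00 + 329 @ $14.10 + 98 @ $18.80 = $13,948.55
Check: goods available $21,345.45 = COGS $7,396.90 + ending $13,948.55

COGS = $7,396.90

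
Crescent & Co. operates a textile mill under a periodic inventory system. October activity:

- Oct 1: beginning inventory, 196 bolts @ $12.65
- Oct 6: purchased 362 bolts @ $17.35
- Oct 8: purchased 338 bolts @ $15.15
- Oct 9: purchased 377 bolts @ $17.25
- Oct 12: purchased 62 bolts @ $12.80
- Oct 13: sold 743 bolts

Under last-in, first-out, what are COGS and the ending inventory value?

Oct 13, 743 sold [LIFO — newest first]: 62 @ $12.80 + 377 @ $17.25 + 304 @ $15.15 = $11,902.45
Ending inventory: 196 @ $12.65 + 362 @ $17.35 + 34 @ $15.15 = $9,275.20
Check: goods available $21,177.65 = COGS $11,902.45 + ending $9,275.20

COGS = $11,902.45; ending inventory = $9,275.20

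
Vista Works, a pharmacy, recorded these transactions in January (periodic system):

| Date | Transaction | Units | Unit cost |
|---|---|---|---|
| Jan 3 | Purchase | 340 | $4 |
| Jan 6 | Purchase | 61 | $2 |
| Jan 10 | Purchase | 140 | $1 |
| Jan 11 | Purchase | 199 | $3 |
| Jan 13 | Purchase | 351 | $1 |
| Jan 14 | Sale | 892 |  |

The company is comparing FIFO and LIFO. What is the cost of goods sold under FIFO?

FIFO COGS: 340 @ $4 + 61 @ $2 + 140 @ $1 + 199 @ $3 + 152 @ $1 = $2,371
LIFO COGS: 351 @ $1 + 199 @ $3 + 140 @ $1 + 61 @ $2 + 141 @ $4 = $1,774

COGS = $2,371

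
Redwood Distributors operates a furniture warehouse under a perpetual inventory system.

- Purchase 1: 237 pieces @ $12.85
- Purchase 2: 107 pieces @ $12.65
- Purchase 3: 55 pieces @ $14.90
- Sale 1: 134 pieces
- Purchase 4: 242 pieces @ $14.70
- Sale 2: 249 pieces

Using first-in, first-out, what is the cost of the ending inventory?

Ending inventory = $3,795.80

Sale 1 (134) [FIFO — oldest first]: 134 @ $12.85 = $1,721.90
Sale 2 (249) [FIFO — oldest first]: 103 @ $12.85 + 107 @ $12.65 + 39 @ $14.90 = $3,258.20
Total COGS = $1,721.90 + $3,258.20 = $4,980.10
Ending inventory: 16 @ $14.90 + 242 @ $14.70 = $3,795.80
Check: goods available $8,775.90 = COGS $4,980.10 + ending $3,795.80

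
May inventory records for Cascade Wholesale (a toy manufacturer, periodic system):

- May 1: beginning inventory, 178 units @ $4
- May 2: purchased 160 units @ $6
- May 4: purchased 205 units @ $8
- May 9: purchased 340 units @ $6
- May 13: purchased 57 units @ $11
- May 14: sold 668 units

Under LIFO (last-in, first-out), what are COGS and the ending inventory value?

COGS = $4,703; ending inventory = $1,276

May 14, 668 sold [LIFO — newest first]: 57 @ $11 + 340 @ $6 + 205 @ $8 + 66 @ $6 = $4,703
Ending inventory: 178 @ $4 + 94 @ $6 = $1,276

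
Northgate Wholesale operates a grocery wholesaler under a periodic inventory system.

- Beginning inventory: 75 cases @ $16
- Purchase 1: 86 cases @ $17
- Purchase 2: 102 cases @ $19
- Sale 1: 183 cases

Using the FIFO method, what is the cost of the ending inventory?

Ending inventory = $1,520

Sale 1 (183) [FIFO — oldest first]: 75 @ $16 + 86 @ $17 + 22 @ $19 = $3,080
Ending inventory: 80 @ $19 = $1,520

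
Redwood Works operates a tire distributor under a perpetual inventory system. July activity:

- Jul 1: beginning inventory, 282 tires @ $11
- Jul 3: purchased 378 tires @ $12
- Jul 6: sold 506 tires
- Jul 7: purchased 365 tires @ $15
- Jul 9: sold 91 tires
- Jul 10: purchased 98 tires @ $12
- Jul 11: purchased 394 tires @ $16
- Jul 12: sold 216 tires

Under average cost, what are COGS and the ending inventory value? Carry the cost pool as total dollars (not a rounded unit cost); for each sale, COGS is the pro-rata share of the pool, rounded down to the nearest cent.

After Jul 1: 282 on hand, pool $3,102.00 (≈ $11.0000 each)
After Jul 3: 660 on hand, pool $7,638.00 (≈ $11.5727 each)
Jul 6, sell 506: 506/660 × $7,638.00 → $5,855.80
After Jul 7: 519 on hand, pool $7,257.20 (≈ $13.9830 each)
Jul 9, sell 91: 91/519 × $7,257.20 → $1,272.45
After Jul 10: 526 on hand, pool $7,160.75 (≈ $13.6136 each)
After Jul 11: 920 on hand, pool $13,464.75 (≈ $14.6356 each)
Jul 12, sell 216: 216/920 × $13,464.75 → $3,161.28
Total COGS = $5,855.80 + $1,272.45 + $3,161.28 = $10,289.53
Ending inventory (cost pool remaining) = $10,303.47

COGS = $10,289.53; ending inventory = $10,303.47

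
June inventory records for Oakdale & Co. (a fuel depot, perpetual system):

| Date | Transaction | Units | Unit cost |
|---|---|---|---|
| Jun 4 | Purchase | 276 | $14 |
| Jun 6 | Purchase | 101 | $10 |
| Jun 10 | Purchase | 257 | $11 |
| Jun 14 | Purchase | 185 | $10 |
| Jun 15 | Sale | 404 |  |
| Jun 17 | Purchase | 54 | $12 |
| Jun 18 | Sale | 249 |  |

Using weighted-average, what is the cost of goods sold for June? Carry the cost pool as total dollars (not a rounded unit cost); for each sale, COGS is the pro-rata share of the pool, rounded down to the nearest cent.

After Jun 4: 276 on hand, pool $3,864.00 (≈ $14.0000 each)
After Jun 6: 377 on hand, pool $4,874.00 (≈ $12.9284 each)
After Jun 10: 634 on hand, pool $7,701.00 (≈ $12.1467 each)
After Jun 14: 819 on hand, pool $9,551.00 (≈ $11.6618 each)
Jun 15, sell 404: 404/819 × $9,551.00 → $4,711.36
After Jun 17: 469 on hand, pool $5,487.64 (≈ $11.7007 each)
Jun 18, sell 249: 249/469 × $5,487.64 → $2,913.48
Total COGS = $4,711.36 + $2,913.48 = $7,624.84
Ending inventory (cost pool remaining) = $2,574.16
Check: goods available $10,199.00 = COGS $7,624.84 + ending $2,574.16

COGS = $7,624.84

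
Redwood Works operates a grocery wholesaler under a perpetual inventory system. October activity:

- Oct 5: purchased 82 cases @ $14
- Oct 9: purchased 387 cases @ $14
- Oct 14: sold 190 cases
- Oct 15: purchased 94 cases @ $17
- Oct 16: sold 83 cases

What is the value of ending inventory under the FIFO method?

Oct 14, 190 sold [FIFO — oldest first]: 82 @ $14 + 108 @ $14 = $2,660
Oct 16, 83 sold [FIFO — oldest first]: 83 @ $14 = $1,162
Total COGS = $2,660 + $1,162 = $3,822
Ending inventory: 196 @ $14 + 94 @ $17 = $4,342

Ending inventory = $4,342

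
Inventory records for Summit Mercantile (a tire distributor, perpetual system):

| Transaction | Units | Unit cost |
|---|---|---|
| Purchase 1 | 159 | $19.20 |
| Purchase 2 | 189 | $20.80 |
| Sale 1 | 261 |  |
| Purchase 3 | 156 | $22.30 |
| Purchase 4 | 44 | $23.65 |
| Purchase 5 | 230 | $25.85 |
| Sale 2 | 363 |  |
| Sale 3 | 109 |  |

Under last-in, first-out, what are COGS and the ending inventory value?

COGS = $16,584.90; ending inventory = $864.00

Sale 1 (261) [LIFO — newest first]: 189 @ $20.80 + 72 @ $19.20 = $5,313.60
Sale 2 (363) [LIFO — newest first]: 230 @ $25.85 + 44 @ $23.65 + 89 @ $22.30 = $8,970.80
Sale 3 (109) [LIFO — newest first]: 67 @ $22.30 + 42 @ $19.20 = $2,300.50
Total COGS = $5,313.60 + $8,970.80 + $2,300.50 = $16,584.90
Ending inventory: 45 @ $19.20 = $864.00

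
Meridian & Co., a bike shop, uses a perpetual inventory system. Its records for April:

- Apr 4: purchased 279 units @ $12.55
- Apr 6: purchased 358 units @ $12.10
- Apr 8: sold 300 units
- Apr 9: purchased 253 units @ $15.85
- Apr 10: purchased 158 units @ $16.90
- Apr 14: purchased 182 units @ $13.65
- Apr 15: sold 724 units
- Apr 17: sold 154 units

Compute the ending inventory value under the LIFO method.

Ending inventory = $652.60

Apr 8, 300 sold [LIFO — newest first]: 300 @ $12.10 = $3,630.00
Apr 15, 724 sold [LIFO — newest first]: 182 @ $13.65 + 158 @ $16.90 + 253 @ $15.85 + 58 @ $12.10 + 73 @ $12.55 = $10,782.50
Apr 17, 154 sold [LIFO — newest first]: 154 @ $12.55 = $1,932.70
Total COGS = $3,630.00 + $10,782.50 + $1,932.70 = $16,345.20
Ending inventory: 52 @ $12.55 = $652.60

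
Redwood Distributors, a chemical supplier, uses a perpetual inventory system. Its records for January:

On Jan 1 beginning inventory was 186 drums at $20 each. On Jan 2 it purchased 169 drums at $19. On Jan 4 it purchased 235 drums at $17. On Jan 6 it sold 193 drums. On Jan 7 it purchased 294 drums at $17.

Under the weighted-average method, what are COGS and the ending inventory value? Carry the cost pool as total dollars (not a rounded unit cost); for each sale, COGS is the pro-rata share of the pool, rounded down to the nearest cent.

After Jan 1: 186 on hand, pool $3,720.00 (≈ $20.0000 each)
After Jan 2: 355 on hand, pool $6,931.00 (≈ $19.5239 each)
After Jan 4: 590 on hand, pool $10,926.00 (≈ $18.5186 each)
Jan 6, sell 193: 193/590 × $10,926.00 → $3,574.09
After Jan 7: 691 on hand, pool $12,349.91 (≈ $17.8725 each)
Ending inventory (cost pool remaining) = $12,349.91

COGS = $3,574.09; ending inventory = $12,349.91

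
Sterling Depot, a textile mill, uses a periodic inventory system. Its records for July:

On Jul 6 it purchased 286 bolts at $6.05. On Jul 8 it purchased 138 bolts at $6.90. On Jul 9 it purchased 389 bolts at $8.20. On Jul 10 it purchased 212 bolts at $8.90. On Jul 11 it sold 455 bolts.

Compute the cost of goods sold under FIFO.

COGS = $2,936.70

Jul 11, 455 sold [FIFO — oldest first]: 286 @ $6.05 + 138 @ $6.90 + 31 @ $8.20 = $2,936.70
Ending inventory: 358 @ $8.20 + 212 @ $8.90 = $4,822.40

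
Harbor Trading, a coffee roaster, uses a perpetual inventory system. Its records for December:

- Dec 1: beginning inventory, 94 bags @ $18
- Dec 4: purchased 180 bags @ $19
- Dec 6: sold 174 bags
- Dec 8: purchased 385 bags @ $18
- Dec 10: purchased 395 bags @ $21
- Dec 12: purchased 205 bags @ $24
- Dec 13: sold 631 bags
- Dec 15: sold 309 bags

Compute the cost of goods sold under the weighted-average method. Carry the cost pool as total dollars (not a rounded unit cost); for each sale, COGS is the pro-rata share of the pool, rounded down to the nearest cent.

After Dec 1: 94 on hand, pool $1,692.00 (≈ $18.0000 each)
After Dec 4: 274 on hand, pool $5,112.00 (≈ $18.6569 each)
Dec 6, sell 174: 174/274 × $5,112.00 → $3,246.30
After Dec 8: 485 on hand, pool $8,795.70 (≈ $18.1355 each)
After Dec 10: 880 on hand, pool $17,090.70 (≈ $19.4213 each)
After Dec 12: 1085 on hand, pool $22,010.70 (≈ $20.2864 each)
Dec 13, sell 631: 631/1085 × $22,010.70 → $12,800.69
Dec 15, sell 309: 309/454 × $9,210.01 → $6,268.48
Total COGS = $3,246.30 + $12,800.69 + $6,268.48 = $22,315.47
Ending inventory (cost pool remaining) = $2,941.53

COGS = $22,315.47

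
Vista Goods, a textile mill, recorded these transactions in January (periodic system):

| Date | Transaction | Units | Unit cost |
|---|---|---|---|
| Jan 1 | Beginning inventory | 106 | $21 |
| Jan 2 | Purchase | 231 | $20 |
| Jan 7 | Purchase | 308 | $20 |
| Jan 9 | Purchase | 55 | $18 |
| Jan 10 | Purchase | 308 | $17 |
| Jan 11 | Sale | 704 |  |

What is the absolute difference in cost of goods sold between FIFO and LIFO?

$1,018

FIFO COGS: 106 @ $21 + 231 @ $20 + 308 @ $20 + 55 @ $18 + 4 @ $17 = $14,064
LIFO COGS: 308 @ $17 + 55 @ $18 + 308 @ $20 + 33 @ $20 = $13,046
Difference = |$14,064 − $13,046| = $1,018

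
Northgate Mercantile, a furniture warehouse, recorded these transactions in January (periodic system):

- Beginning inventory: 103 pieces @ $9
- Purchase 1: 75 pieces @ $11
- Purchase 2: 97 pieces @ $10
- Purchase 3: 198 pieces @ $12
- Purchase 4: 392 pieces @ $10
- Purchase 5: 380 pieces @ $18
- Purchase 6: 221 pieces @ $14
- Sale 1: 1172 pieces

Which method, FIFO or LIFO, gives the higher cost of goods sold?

FIFO COGS: 103 @ $9 + 75 @ $11 + 97 @ $10 + 198 @ $12 + 392 @ $10 + 307 @ $18 = $14,544
LIFO COGS: 221 @ $14 + 380 @ $18 + 392 @ $10 + 179 @ $12 = $16,002

LIFO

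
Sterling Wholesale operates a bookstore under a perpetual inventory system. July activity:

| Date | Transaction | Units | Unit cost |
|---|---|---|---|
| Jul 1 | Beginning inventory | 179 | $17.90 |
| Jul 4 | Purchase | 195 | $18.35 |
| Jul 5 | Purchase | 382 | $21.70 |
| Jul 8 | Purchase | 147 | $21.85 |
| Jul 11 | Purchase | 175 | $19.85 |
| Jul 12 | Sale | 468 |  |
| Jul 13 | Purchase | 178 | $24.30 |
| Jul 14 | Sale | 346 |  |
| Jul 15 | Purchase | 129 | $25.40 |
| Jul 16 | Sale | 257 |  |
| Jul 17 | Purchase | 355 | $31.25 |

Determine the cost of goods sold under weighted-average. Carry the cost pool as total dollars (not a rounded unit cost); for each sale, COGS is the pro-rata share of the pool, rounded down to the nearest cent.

COGS = $22,425.82

After Jul 1: 179 on hand, pool $3,204.10 (≈ $17.9000 each)
After Jul 4: 374 on hand, pool $6,782.35 (≈ $18.1346 each)
After Jul 5: 756 on hand, pool $15,071.75 (≈ $19.9362 each)
After Jul 8: 903 on hand, pool $18,283.70 (≈ $20.2477 each)
After Jul 11: 1078 on hand, pool $21,757.45 (≈ $20.1832 each)
Jul 12, sell 468: 468/1078 × $21,757.45 → $9,445.72
After Jul 13: 788 on hand, pool $16,637.13 (≈ $21.1131 each)
Jul 14, sell 346: 346/788 × $16,637.13 → $7,305.13
After Jul 15: 571 on hand, pool $12,608.60 (≈ $22.0816 each)
Jul 16, sell 257: 257/571 × $12,608.60 → $5,674.97
After Jul 17: 669 on hand, pool $18,027.38 (≈ $26.9468 each)
Total COGS = $9,445.72 + $7,305.13 + $5,674.97 = $22,425.82
Ending inventory (cost pool remaining) = $18,027.38
Check: goods available $40,453.20 = COGS $22,425.82 + ending $18,027.38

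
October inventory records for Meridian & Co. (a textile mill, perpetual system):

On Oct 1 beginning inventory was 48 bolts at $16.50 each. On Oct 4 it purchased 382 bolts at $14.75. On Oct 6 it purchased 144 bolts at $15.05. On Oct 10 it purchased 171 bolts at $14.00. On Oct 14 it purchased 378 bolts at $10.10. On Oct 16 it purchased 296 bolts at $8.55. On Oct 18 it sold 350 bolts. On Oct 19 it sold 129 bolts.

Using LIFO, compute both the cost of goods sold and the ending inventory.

Oct 18, 350 sold [LIFO — newest first]: 296 @ $8.55 + 54 @ $10.10 = $3,076.20
Oct 19, 129 sold [LIFO — newest first]: 129 @ $10.10 = $1,302.90
Total COGS = $3,076.20 + $1,302.90 = $4,379.10
Ending inventory: 48 @ $16.50 + 382 @ $14.75 + 144 @ $15.05 + 171 @ $14.00 + 195 @ $10.10 = $12,957.20

COGS = $4,379.10; ending inventory = $12,957.20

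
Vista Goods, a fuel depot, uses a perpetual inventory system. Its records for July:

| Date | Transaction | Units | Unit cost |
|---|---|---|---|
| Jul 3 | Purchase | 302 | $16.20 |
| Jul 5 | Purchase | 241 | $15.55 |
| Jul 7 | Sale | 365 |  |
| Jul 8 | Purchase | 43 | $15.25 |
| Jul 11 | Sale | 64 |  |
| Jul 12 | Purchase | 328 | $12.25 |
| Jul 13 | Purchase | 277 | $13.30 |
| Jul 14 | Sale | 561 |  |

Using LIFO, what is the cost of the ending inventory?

Ending inventory = $3,082.40

Jul 7, 365 sold [LIFO — newest first]: 241 @ $15.55 + 124 @ $16.20 = $5,756.35
Jul 11, 64 sold [LIFO — newest first]: 43 @ $15.25 + 21 @ $16.20 = $995.95
Jul 14, 561 sold [LIFO — newest first]: 277 @ $13.30 + 284 @ $12.25 = $7,163.10
Total COGS = $5,756.35 + $995.95 + $7,163.10 = $13,915.40
Ending inventory: 157 @ $16.20 + 44 @ $12.25 = $3,082.40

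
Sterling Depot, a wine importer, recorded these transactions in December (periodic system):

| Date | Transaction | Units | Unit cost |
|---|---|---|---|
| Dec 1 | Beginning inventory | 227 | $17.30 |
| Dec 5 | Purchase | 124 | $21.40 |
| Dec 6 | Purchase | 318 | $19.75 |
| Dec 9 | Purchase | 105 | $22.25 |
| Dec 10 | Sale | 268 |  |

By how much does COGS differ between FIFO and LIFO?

FIFO COGS: 227 @ $17.30 + 41 @ $21.40 = $4,804.50
LIFO COGS: 105 @ $22.25 + 163 @ $19.75 = $5,555.50
Difference = |$4,804.50 − $5,555.50| = $751.00

$751.00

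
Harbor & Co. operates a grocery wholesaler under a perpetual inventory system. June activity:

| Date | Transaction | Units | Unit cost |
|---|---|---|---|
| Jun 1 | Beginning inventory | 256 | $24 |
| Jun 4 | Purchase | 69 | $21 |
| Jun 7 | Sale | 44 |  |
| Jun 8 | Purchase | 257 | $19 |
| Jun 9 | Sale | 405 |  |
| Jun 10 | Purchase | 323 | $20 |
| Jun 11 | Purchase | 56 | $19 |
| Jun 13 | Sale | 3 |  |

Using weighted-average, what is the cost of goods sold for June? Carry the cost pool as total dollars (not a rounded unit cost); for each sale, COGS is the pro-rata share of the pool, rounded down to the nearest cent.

After Jun 1: 256 on hand, pool $6,144.00 (≈ $24.0000 each)
After Jun 4: 325 on hand, pool $7,593.00 (≈ $23.3631 each)
Jun 7, sell 44: 44/325 × $7,593.00 → $1,027.97
After Jun 8: 538 on hand, pool $11,448.03 (≈ $21.2789 each)
Jun 9, sell 405: 405/538 × $11,448.03 → $8,617.94
After Jun 10: 456 on hand, pool $9,290.09 (≈ $20.3730 each)
After Jun 11: 512 on hand, pool $10,354.09 (≈ $20.2228 each)
Jun 13, sell 3: 3/512 × $10,354.09 → $60.66
Total COGS = $1,027.97 + $8,617.94 + $60.66 = $9,706.57
Ending inventory (cost pool remaining) = $10,293.43

COGS = $9,706.57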